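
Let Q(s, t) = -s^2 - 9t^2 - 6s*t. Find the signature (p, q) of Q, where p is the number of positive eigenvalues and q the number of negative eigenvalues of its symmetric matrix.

The associated matrix is A = [[-1, -3], [-3, -9]].
Symmetric row and column elimination reduces A to a congruent diagonal form with pivots -1, 0.
That gives 1 negative, 1 zero pivots.

(0, 1)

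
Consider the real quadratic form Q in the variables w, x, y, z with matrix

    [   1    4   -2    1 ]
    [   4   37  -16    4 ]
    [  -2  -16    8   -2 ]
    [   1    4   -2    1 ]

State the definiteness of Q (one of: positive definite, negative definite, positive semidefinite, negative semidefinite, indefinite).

Row-reducing A symmetrically gives the diagonal entries 1, 21, 20/21, 0.
That gives 3 positive, 1 zero pivots.
Hence Q is positive semidefinite.

positive semidefinite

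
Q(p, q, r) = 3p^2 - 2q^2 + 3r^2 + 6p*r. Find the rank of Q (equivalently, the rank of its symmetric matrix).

2

Write A = [[3, 0, 3], [0, -2, 0], [3, 0, 3]].
Congruent diagonalization of A (simultaneous row and column reduction) yields pivots 3, -2, 0.
That gives 1 positive, 1 negative, 1 zero pivots.
The rank is the number of nonzero pivots: 2.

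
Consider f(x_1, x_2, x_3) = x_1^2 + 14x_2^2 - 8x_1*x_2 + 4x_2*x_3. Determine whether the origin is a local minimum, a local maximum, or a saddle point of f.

saddle point

The Hessian at the origin is H = [[2, -8, 0], [-8, 28, 4], [0, 4, 0]].
Row-reducing H symmetrically gives the diagonal entries 2, -4, 4.
So there are 2 positive, 1 negative pivots.
H is indefinite, so the origin is a saddle point.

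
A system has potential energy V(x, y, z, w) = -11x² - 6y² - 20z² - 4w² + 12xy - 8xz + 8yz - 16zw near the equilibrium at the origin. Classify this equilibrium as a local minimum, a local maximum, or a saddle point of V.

local maximum

The Hessian at the origin is H = [[-22, 12, -8, 0], [12, -12, 8, 0], [-8, 8, -40, -16], [0, 0, -16, -8]].
Congruent diagonalization of H (simultaneous row and column reduction) yields pivots -22, -60/11, -104/3, -8/13.
That gives 4 negative pivots.
H is negative definite, so the origin is a strict local maximum.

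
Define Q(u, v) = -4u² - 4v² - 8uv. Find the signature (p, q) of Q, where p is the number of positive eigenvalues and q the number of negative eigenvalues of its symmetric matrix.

(0, 1)

The symmetric matrix is A = [[-4, -4], [-4, -4]].
Row-reducing A symmetrically gives the diagonal entries -4, 0.
Counting signs: 1 negative, 1 zero.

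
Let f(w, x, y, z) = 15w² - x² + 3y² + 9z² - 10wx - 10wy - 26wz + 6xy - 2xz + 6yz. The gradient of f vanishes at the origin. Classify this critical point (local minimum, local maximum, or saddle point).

saddle point

The Hessian at the origin is H = [[30, -10, -10, -26], [-10, -2, 6, -2], [-10, 6, 6, 6], [-26, -2, 6, 18]].
Row-reducing H symmetrically gives the diagonal entries 30, -16/3, 4, 4/5.
Counting signs: 3 positive, 1 negative.
H is indefinite, so the origin is a saddle point.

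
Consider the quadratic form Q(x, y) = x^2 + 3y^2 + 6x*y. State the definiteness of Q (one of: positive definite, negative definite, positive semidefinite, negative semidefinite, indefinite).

indefinite

The symmetric matrix is A = [[1, 3], [3, 3]].
Symmetric row and column elimination reduces A to a congruent diagonal form with pivots 1, -6.
So there are 1 positive, 1 negative pivots.
Hence Q is indefinite.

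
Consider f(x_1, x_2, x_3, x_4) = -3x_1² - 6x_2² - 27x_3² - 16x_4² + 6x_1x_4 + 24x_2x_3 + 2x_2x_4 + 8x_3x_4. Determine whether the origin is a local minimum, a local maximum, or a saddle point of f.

local maximum

The Hessian at the origin is H = [[-6, 0, 0, 6], [0, -12, 24, 2], [0, 24, -54, 8], [6, 2, 8, -32]].
Symmetric row and column elimination reduces H to a congruent diagonal form with pivots -6, -12, -6, -5/3.
So there are 4 negative pivots.
H is negative definite, so the origin is a strict local maximum.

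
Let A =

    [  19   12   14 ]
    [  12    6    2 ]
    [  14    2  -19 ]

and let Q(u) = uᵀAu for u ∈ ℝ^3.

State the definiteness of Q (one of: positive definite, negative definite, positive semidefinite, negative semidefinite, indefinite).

indefinite

An LDLᵀ factorisation of A has diagonal entries 19, -30/19, 1/3.
Counting signs: 2 positive, 1 negative.
Hence Q is indefinite.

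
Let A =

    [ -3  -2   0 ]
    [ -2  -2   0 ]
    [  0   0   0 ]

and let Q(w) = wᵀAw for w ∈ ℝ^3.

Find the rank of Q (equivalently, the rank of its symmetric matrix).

Symmetric row and column elimination reduces A to a congruent diagonal form with pivots -3, -2/3, 0.
That gives 2 negative, 1 zero pivots.
The rank is the number of nonzero pivots: 2.

2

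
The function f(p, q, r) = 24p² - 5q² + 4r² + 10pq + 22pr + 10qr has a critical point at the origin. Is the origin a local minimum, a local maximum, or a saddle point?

The Hessian at the origin is H = [[48, 10, 22], [10, -10, 10], [22, 10, 8]].
Applying the same elementary operations to the rows and columns of H produces a congruent diagonal matrix with entries 48, -145/12, 10/29.
So there are 2 positive, 1 negative pivots.
H is indefinite, so the origin is a saddle point.

saddle point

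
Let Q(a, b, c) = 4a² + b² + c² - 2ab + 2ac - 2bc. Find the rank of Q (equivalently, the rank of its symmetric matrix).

2

The symmetric matrix is A = [[4, -1, 1], [-1, 1, -1], [1, -1, 1]].
Row-reducing A symmetrically gives the diagonal entries 4, 3/4, 0.
Counting signs: 2 positive, 1 zero.
The rank is the number of nonzero pivots: 2.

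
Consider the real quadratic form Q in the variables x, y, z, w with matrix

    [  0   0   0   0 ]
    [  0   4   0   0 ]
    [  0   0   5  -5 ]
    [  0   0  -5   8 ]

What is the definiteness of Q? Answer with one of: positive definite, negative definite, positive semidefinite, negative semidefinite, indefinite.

positive semidefinite

Congruent diagonalization of A (simultaneous row and column reduction) yields pivots 0, 4, 5, 3.
That gives 3 positive, 1 zero pivots.
Hence Q is positive semidefinite.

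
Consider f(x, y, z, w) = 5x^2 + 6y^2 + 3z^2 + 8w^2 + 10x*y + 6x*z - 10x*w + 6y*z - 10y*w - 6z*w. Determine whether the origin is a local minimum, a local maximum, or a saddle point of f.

local minimum

The Hessian at the origin is H = [[10, 10, 6, -10], [10, 12, 6, -10], [6, 6, 6, -6], [-10, -10, -6, 16]].
Applying the same elementary operations to the rows and columns of H produces a congruent diagonal matrix with entries 10, 2, 12/5, 6.
Counting signs: 4 positive.
H is positive definite, so the origin is a strict local minimum.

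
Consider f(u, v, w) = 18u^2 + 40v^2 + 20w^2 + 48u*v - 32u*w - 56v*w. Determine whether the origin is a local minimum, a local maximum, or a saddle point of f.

local minimum

The Hessian at the origin is H = [[36, 48, -32], [48, 80, -56], [-32, -56, 40]].
Applying the same elementary operations to the rows and columns of H produces a congruent diagonal matrix with entries 36, 16, 4/9.
That gives 3 positive pivots.
H is positive definite, so the origin is a strict local minimum.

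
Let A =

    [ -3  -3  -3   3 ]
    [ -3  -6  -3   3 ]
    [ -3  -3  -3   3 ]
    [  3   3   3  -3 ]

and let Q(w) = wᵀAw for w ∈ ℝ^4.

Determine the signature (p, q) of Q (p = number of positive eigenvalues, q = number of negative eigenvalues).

(0, 2)

Row-reducing A symmetrically gives the diagonal entries -3, -3, 0, 0.
Counting signs: 2 negative, 2 zero.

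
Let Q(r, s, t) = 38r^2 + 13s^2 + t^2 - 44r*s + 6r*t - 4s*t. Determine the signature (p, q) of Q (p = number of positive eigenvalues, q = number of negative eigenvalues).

(3, 0)

The associated matrix is A = [[38, -22, 3], [-22, 13, -2], [3, -2, 1]].
Row-reducing A symmetrically gives the diagonal entries 38, 5/19, 1/2.
That gives 3 positive pivots.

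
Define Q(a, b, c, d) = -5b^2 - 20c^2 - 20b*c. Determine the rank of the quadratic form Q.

1

The associated matrix is A = [[0, 0, 0, 0], [0, -5, -10, 0], [0, -10, -20, 0], [0, 0, 0, 0]].
Congruent diagonalization of A (simultaneous row and column reduction) yields pivots 0, -5, 0, 0.
Counting signs: 1 negative, 3 zero.
The rank is the number of nonzero pivots: 1.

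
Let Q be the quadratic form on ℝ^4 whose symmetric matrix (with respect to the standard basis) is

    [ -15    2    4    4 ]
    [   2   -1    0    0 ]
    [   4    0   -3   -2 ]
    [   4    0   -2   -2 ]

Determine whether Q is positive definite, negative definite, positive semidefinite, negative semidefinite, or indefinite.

Symmetric row and column elimination reduces A to a congruent diagonal form with pivots -15, -11/15, -17/11, -6/17.
So there are 4 negative pivots.
Hence Q is negative definite.

negative definite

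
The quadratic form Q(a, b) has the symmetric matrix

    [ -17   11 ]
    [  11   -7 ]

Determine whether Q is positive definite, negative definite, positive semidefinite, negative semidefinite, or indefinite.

indefinite

For the 2×2 matrix [[-17, 11], [11, -7]]: det = -17·-7 − (11)² = -2, trace = -24.
det < 0 so the eigenvalues have opposite signs; the form is indefinite.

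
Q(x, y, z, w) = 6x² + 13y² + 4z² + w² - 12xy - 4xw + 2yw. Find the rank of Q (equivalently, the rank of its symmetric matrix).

The symmetric matrix is A = [[6, -6, 0, -2], [-6, 13, 0, 1], [0, 0, 4, 0], [-2, 1, 0, 1]].
Symmetric row and column elimination reduces A to a congruent diagonal form with pivots 6, 7, 4, 4/21.
So there are 4 positive pivots.
The rank is the number of nonzero pivots: 4.

4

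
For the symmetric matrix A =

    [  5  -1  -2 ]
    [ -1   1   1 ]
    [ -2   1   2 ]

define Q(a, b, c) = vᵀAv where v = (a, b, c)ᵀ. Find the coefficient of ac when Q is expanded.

-4

The coefficient of ac is A[1,3] + A[3,1] = 2·(-2) = -4.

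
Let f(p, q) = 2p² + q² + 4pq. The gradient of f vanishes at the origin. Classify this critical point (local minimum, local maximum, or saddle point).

The Hessian at the origin is H = [[4, 4], [4, 2]].
det H = 4·2 − (4)² = -8 < 0, so H is indefinite.
Therefore the origin is a saddle point.

saddle point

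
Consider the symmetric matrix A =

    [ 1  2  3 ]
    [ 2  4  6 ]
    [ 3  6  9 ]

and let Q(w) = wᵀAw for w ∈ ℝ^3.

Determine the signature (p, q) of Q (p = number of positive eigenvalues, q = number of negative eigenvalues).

Applying the same elementary operations to the rows and columns of A produces a congruent diagonal matrix with entries 1, 0, 0.
That gives 1 positive, 2 zero pivots.

(1, 0)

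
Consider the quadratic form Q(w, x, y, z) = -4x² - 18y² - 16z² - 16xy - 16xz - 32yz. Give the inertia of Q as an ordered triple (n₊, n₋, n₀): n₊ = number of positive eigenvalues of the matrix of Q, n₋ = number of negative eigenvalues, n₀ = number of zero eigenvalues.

The symmetric matrix is A = [[0, 0, 0, 0], [0, -4, -8, -8], [0, -8, -18, -16], [0, -8, -16, -16]].
Row-reducing A symmetrically gives the diagonal entries 0, -4, -2, 0.
Counting signs: 2 negative, 2 zero.

(0, 2, 2)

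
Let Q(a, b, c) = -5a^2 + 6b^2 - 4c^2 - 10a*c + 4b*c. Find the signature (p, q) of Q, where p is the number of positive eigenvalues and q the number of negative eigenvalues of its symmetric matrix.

(2, 1)

The associated matrix is A = [[-5, 0, -5], [0, 6, 2], [-5, 2, -4]].
Symmetric row and column elimination reduces A to a congruent diagonal form with pivots -5, 6, 1/3.
Counting signs: 2 positive, 1 negative.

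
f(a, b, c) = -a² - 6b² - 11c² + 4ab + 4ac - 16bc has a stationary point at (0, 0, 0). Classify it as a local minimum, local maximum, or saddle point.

The Hessian at the origin is H = [[-2, 4, 4], [4, -12, -16], [4, -16, -22]].
An LDLᵀ factorisation of H has diagonal entries -2, -4, 2.
That gives 1 positive, 2 negative pivots.
H is indefinite, so the origin is a saddle point.

saddle point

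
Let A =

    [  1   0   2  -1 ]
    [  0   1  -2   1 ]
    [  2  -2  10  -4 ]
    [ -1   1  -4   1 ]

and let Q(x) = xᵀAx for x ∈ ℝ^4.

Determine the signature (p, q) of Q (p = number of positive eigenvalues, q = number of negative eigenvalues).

(3, 1)

An LDLᵀ factorisation of A has diagonal entries 1, 1, 2, -1.
That gives 3 positive, 1 negative pivots.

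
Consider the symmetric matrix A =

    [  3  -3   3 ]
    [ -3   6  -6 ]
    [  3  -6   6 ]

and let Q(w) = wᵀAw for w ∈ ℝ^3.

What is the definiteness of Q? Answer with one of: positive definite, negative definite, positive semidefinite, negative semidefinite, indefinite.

Row-reducing A symmetrically gives the diagonal entries 3, 3, 0.
That gives 2 positive, 1 zero pivots.
Hence Q is positive semidefinite.

positive semidefinite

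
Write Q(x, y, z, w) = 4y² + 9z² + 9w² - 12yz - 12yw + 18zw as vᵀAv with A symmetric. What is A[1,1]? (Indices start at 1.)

The coefficient of x² in Q is 0, and that is exactly A[1,1].

0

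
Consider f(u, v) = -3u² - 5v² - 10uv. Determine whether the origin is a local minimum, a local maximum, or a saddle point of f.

The Hessian at the origin is H = [[-6, -10], [-10, -10]].
det H = -6·-10 − (-10)² = -40 < 0, so H is indefinite.
Therefore the origin is a saddle point.

saddle point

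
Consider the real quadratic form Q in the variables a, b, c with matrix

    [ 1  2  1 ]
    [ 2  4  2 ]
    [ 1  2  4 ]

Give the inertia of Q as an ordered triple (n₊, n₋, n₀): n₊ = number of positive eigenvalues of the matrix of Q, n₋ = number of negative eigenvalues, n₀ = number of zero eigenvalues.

Row-reducing A symmetrically gives the diagonal entries 1, 0, 3.
So there are 2 positive, 1 zero pivots.

(2, 0, 1)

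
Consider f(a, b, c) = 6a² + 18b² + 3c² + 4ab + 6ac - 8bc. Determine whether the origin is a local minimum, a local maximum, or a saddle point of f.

local minimum

The Hessian at the origin is H = [[12, 4, 6], [4, 36, -8], [6, -8, 6]].
An LDLᵀ factorisation of H has diagonal entries 12, 104/3, 3/26.
So there are 3 positive pivots.
H is positive definite, so the origin is a strict local minimum.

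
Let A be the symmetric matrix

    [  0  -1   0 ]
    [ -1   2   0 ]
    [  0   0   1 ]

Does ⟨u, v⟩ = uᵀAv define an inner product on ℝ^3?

A is congruent to a diagonal matrix with 2 positive, 1 negative and 0 zero entries, so Q is indefinite.
⟨·,·⟩ is an inner product exactly when A is positive definite.

no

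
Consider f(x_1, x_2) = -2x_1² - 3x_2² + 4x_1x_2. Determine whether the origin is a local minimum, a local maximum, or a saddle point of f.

local maximum

The Hessian at the origin is H = [[-4, 4], [4, -6]].
det H = -4·-6 − (4)² = 8 > 0 and H[1,1] = -4 < 0, so H is negative definite.
Therefore the origin is a local maximum.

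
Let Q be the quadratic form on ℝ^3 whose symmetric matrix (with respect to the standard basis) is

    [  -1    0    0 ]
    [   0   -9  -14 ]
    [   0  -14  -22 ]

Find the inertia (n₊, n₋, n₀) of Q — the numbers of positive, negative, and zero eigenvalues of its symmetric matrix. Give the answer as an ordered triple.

Row-reducing A symmetrically gives the diagonal entries -1, -9, -2/9.
That gives 3 negative pivots.

(0, 3, 0)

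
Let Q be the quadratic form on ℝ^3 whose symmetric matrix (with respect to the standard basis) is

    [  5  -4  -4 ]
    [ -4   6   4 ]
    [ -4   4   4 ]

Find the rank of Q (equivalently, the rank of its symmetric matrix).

3

Applying the same elementary operations to the rows and columns of A produces a congruent diagonal matrix with entries 5, 14/5, 4/7.
Counting signs: 3 positive.
The rank is the number of nonzero pivots: 3.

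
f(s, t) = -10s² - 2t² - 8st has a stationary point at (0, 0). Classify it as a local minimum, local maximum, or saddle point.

The Hessian at the origin is H = [[-20, -8], [-8, -4]].
det H = -20·-4 − (-8)² = 16 > 0 and H[1,1] = -20 < 0, so H is negative definite.
Therefore the origin is a local maximum.

local maximum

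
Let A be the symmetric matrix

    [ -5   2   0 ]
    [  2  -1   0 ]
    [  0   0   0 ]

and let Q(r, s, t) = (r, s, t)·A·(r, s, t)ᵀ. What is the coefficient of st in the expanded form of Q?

0

The coefficient of st is A[2,3] + A[3,2] = 2·0 = 0.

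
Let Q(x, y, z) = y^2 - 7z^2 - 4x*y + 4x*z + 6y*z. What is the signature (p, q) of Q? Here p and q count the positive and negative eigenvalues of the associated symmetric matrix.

The symmetric matrix is A = [[0, -2, 2], [-2, 1, 3], [2, 3, -7]].
By Sylvester's law of inertia any congruent diagonalization of A has 1 positive, 1 negative and 1 zero entries.

(1, 1)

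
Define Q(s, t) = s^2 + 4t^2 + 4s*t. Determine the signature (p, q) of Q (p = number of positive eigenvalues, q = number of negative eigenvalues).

(1, 0)

The symmetric matrix is A = [[1, 2], [2, 4]].
Symmetric row and column elimination reduces A to a congruent diagonal form with pivots 1, 0.
That gives 1 positive, 1 zero pivots.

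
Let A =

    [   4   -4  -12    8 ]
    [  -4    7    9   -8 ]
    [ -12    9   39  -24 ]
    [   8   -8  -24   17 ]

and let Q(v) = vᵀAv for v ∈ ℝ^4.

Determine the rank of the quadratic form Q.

Symmetric row and column elimination reduces A to a congruent diagonal form with pivots 4, 3, 0, 1.
Counting signs: 3 positive, 1 zero.
The rank is the number of nonzero pivots: 3.

3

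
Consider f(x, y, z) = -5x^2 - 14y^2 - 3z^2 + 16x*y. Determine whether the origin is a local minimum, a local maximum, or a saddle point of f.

local maximum

The Hessian at the origin is H = [[-10, 16, 0], [16, -28, 0], [0, 0, -6]].
Symmetric row and column elimination reduces H to a congruent diagonal form with pivots -10, -12/5, -6.
So there are 3 negative pivots.
H is negative definite, so the origin is a strict local maximum.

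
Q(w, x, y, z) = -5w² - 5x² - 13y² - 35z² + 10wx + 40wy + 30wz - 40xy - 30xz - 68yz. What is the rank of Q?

Write A = [[-5, 5, 20, 15], [5, -5, -20, -15], [20, -20, -13, -34], [15, -15, -34, -35]].
Applying the same elementary operations to the rows and columns of A produces a congruent diagonal matrix with entries -5, 0, 67, -6/67.
Counting signs: 1 positive, 2 negative, 1 zero.
The rank is the number of nonzero pivots: 3.

3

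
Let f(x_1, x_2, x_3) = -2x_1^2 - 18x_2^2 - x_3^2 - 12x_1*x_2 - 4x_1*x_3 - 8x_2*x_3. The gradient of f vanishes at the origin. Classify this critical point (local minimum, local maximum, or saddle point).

The Hessian at the origin is H = [[-4, -12, -4], [-12, -36, -8], [-4, -8, -2]].
H is indefinite, so the origin is a saddle point.

saddle point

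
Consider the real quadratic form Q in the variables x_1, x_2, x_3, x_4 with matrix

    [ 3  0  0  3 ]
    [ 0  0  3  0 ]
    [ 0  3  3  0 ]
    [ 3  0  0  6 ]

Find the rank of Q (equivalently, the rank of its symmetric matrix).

4

Row reduction of A gives 4 nonzero rows, so rank A = 4.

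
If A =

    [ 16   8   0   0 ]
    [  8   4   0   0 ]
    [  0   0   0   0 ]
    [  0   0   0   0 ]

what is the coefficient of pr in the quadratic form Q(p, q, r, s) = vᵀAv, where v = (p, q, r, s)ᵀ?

0

The coefficient of pr is A[1,3] + A[3,1] = 2·0 = 0.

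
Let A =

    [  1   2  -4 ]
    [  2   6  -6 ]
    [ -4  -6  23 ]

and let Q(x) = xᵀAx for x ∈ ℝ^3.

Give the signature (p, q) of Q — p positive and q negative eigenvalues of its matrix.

Symmetric row and column elimination reduces A to a congruent diagonal form with pivots 1, 2, 5.
That gives 3 positive pivots.

(3, 0)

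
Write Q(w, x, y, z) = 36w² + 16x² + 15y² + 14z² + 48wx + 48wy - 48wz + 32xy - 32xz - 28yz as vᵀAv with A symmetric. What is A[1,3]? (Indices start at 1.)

The coefficient of w·y in Q is 48. For a symmetric A this equals A[1,3] + A[3,1] = 2·A[1,3].
So A[1,3] = 48/2 = 24.

24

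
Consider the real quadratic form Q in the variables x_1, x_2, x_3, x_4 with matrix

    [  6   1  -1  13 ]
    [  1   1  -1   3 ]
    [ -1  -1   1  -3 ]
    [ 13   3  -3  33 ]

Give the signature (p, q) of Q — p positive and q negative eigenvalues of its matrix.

(3, 0)

Applying the same elementary operations to the rows and columns of A produces a congruent diagonal matrix with entries 6, 5/6, 0, 4.
That gives 3 positive, 1 zero pivots.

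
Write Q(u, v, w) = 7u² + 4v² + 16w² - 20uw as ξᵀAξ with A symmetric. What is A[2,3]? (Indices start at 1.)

0

The coefficient of v·w in Q is 0. For a symmetric A this equals A[2,3] + A[3,2] = 2·A[2,3].
So A[2,3] = 0/2 = 0.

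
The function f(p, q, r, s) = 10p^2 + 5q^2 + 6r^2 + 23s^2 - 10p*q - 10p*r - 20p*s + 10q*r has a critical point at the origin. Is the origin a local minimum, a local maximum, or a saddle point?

local minimum

The Hessian at the origin is H = [[20, -10, -10, -20], [-10, 10, 10, 0], [-10, 10, 12, 0], [-20, 0, 0, 46]].
Congruent diagonalization of H (simultaneous row and column reduction) yields pivots 20, 5, 2, 6.
So there are 4 positive pivots.
H is positive definite, so the origin is a strict local minimum.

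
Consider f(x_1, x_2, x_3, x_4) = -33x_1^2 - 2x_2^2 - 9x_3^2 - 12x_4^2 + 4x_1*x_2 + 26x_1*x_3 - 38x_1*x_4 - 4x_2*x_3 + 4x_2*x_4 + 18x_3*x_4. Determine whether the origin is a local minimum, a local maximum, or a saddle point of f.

The Hessian at the origin is H = [[-66, 4, 26, -38], [4, -4, -4, 4], [26, -4, -18, 18], [-38, 4, 18, -24]].
An LDLᵀ factorisation of H has diagonal entries -66, -124/33, -192/31, -3/4.
That gives 4 negative pivots.
H is negative definite, so the origin is a strict local maximum.

local maximum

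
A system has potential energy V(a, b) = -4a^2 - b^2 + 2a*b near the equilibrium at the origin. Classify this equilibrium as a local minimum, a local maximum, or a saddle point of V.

local maximum

The Hessian at the origin is H = [[-8, 2], [2, -2]].
det H = -8·-2 − (2)² = 12 > 0 and H[1,1] = -8 < 0, so H is negative definite.
Therefore the origin is a local maximum.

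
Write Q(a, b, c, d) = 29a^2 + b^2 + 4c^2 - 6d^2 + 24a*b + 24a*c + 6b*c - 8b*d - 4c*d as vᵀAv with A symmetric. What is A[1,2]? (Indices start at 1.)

The coefficient of a·b in Q is 24. For a symmetric A this equals A[1,2] + A[2,1] = 2·A[1,2].
So A[1,2] = 24/2 = 12.

12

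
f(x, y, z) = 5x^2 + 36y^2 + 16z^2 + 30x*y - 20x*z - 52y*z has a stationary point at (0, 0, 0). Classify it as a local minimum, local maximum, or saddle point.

saddle point

The Hessian at the origin is H = [[10, 30, -20], [30, 72, -52], [-20, -52, 32]].
Row-reducing H symmetrically gives the diagonal entries 10, -18, -40/9.
Counting signs: 1 positive, 2 negative.
H is indefinite, so the origin is a saddle point.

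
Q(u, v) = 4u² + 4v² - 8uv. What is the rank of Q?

1

The symmetric matrix is A = [[4, -4], [-4, 4]].
Applying the same elementary operations to the rows and columns of A produces a congruent diagonal matrix with entries 4, 0.
So there are 1 positive, 1 zero pivots.
The rank is the number of nonzero pivots: 1.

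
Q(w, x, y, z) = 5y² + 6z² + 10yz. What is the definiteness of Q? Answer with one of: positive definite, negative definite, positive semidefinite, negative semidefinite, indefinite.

positive semidefinite

The associated matrix is A = [[0, 0, 0, 0], [0, 0, 0, 0], [0, 0, 5, 5], [0, 0, 5, 6]].
Symmetric row and column elimination reduces A to a congruent diagonal form with pivots 0, 0, 5, 1.
That gives 2 positive, 2 zero pivots.
Hence Q is positive semidefinite.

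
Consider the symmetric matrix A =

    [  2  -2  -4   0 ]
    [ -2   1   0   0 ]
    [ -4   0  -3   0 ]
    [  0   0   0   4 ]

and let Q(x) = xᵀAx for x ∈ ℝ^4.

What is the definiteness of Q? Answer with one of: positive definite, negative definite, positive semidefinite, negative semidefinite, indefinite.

indefinite

An LDLᵀ factorisation of A has diagonal entries 2, -1, 5, 4.
That gives 3 positive, 1 negative pivots.
Hence Q is indefinite.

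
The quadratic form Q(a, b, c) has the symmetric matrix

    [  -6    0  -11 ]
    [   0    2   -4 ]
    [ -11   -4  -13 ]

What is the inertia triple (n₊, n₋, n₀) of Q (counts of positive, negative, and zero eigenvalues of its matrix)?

Applying the same elementary operations to the rows and columns of A produces a congruent diagonal matrix with entries -6, 2, -5/6.
So there are 1 positive, 2 negative pivots.

(1, 2, 0)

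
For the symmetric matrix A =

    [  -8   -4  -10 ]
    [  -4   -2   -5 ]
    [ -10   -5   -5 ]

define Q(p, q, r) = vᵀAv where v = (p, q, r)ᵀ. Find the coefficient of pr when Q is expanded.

-20

The coefficient of pr is A[1,3] + A[3,1] = 2·(-10) = -20.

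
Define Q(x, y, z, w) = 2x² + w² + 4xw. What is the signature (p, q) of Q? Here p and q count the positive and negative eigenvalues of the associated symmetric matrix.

(1, 1)

Write A = [[2, 0, 0, 2], [0, 0, 0, 0], [0, 0, 0, 0], [2, 0, 0, 1]].
Row-reducing A symmetrically gives the diagonal entries 2, 0, 0, -1.
Counting signs: 1 positive, 1 negative, 2 zero.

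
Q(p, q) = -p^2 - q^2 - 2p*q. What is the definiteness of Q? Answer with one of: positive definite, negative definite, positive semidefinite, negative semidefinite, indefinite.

The associated matrix is A = [[-1, -1], [-1, -1]].
Symmetric row and column elimination reduces A to a congruent diagonal form with pivots -1, 0.
That gives 1 negative, 1 zero pivots.
Hence Q is negative semidefinite.

negative semidefinite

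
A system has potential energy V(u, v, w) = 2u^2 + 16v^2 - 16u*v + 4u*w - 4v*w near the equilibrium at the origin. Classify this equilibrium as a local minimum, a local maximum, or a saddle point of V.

The Hessian at the origin is H = [[4, -16, 4], [-16, 32, -4], [4, -4, 0]].
Congruent diagonalization of H (simultaneous row and column reduction) yields pivots 4, -32, 1/2.
That gives 2 positive, 1 negative pivots.
H is indefinite, so the origin is a saddle point.

saddle point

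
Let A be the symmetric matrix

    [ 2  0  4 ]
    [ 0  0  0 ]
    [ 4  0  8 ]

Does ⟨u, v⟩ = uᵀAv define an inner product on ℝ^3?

no

Applying the same elementary operations to the rows and columns of A produces a congruent diagonal matrix with entries 2, 0, 0.
Counting signs: 1 positive, 2 zero.
Hence Q is positive semidefinite.
⟨·,·⟩ is an inner product exactly when A is positive definite.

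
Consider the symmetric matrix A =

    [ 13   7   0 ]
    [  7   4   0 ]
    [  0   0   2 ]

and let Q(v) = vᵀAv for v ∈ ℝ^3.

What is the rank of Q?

3

Row-reducing A symmetrically gives the diagonal entries 13, 3/13, 2.
That gives 3 positive pivots.
The rank is the number of nonzero pivots: 3.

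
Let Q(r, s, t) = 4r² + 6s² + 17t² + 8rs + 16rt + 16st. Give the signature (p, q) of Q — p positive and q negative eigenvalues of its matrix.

Write A = [[4, 4, 8], [4, 6, 8], [8, 8, 17]].
Symmetric row and column elimination reduces A to a congruent diagonal form with pivots 4, 2, 1.
That gives 3 positive pivots.

(3, 0)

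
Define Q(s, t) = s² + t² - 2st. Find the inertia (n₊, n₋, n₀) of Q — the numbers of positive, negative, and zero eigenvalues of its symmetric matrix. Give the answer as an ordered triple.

(1, 0, 1)

Write A = [[1, -1], [-1, 1]].
Symmetric row and column elimination reduces A to a congruent diagonal form with pivots 1, 0.
So there are 1 positive, 1 zero pivots.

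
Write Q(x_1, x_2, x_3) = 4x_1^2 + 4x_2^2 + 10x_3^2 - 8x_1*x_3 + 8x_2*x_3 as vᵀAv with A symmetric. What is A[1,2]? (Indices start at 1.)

0

The coefficient of x_1·x_2 in Q is 0. For a symmetric A this equals A[1,2] + A[2,1] = 2·A[1,2].
So A[1,2] = 0/2 = 0.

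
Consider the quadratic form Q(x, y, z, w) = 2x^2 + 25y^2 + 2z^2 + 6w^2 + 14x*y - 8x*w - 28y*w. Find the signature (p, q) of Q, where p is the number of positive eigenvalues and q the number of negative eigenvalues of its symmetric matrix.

(3, 1)

The symmetric matrix is A = [[2, 7, 0, -4], [7, 25, 0, -14], [0, 0, 2, 0], [-4, -14, 0, 6]].
Congruent diagonalization of A (simultaneous row and column reduction) yields pivots 2, 1/2, 2, -2.
That gives 3 positive, 1 negative pivots.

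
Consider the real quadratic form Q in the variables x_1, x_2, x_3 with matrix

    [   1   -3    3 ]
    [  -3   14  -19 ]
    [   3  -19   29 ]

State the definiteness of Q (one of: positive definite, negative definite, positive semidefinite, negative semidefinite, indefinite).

Applying the same elementary operations to the rows and columns of A produces a congruent diagonal matrix with entries 1, 5, 0.
That gives 2 positive, 1 zero pivots.
Hence Q is positive semidefinite.

positive semidefinite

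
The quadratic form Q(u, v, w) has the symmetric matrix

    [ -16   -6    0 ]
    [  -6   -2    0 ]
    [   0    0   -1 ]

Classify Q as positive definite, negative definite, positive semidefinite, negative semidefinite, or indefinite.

An LDLᵀ factorisation of A has diagonal entries -16, 1/4, -1.
That gives 1 positive, 2 negative pivots.
Hence Q is indefinite.

indefinite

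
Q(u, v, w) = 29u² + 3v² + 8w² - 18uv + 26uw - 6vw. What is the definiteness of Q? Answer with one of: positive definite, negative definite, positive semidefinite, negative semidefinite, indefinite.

The symmetric matrix is A = [[29, -9, 13], [-9, 3, -3], [13, -3, 8]].
An LDLᵀ factorisation of A has diagonal entries 29, 6/29, -3.
That gives 2 positive, 1 negative pivots.
Hence Q is indefinite.

indefinite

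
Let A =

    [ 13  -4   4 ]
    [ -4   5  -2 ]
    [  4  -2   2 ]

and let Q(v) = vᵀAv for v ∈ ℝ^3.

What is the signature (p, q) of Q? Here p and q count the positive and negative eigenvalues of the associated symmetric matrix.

An LDLᵀ factorisation of A has diagonal entries 13, 49/13, 30/49.
That gives 3 positive pivots.

(3, 0)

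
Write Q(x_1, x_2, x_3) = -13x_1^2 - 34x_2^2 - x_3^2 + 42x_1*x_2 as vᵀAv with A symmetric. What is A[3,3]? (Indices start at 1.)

The coefficient of x_3^2 in Q is -1, and that is exactly A[3,3].

-1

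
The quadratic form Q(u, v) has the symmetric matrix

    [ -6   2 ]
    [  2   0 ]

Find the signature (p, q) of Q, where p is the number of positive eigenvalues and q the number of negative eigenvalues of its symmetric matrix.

Row-reducing A symmetrically gives the diagonal entries -6, 2/3.
Counting signs: 1 positive, 1 negative.

(1, 1)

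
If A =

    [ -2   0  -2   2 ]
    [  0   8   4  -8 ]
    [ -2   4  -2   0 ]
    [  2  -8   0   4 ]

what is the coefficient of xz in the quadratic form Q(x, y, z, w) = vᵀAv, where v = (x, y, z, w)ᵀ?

-4

The coefficient of xz is A[1,3] + A[3,1] = 2·(-2) = -4.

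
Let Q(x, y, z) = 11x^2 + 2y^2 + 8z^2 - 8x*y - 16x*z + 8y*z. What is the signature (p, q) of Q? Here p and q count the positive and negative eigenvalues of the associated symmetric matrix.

(2, 0)

The associated matrix is A = [[11, -4, -8], [-4, 2, 4], [-8, 4, 8]].
Symmetric row and column elimination reduces A to a congruent diagonal form with pivots 11, 6/11, 0.
Counting signs: 2 positive, 1 zero.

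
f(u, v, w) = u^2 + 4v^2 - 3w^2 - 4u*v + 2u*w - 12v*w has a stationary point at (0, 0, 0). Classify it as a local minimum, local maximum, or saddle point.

saddle point

The Hessian at the origin is H = [[2, -4, 2], [-4, 8, -12], [2, -12, -6]].
H is indefinite, so the origin is a saddle point.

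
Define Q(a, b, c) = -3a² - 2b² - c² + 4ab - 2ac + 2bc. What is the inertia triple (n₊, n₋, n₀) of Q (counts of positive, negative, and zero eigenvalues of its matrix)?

(0, 3, 0)

The associated matrix is A = [[-3, 2, -1], [2, -2, 1], [-1, 1, -1]].
Symmetric row and column elimination reduces A to a congruent diagonal form with pivots -3, -2/3, -1/2.
So there are 3 negative pivots.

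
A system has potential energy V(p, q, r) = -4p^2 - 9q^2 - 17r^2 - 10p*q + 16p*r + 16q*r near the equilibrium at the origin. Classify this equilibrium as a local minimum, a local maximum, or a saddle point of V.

The Hessian at the origin is H = [[-8, -10, 16], [-10, -18, 16], [16, 16, -34]].
Applying the same elementary operations to the rows and columns of H produces a congruent diagonal matrix with entries -8, -11/2, 10/11.
So there are 1 positive, 2 negative pivots.
H is indefinite, so the origin is a saddle point.

saddle point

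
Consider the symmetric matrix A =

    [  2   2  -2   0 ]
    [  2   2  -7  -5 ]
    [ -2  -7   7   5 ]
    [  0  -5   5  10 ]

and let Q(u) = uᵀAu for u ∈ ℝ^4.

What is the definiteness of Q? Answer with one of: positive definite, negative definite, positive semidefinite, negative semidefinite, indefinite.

A is congruent to a diagonal matrix with 3 positive, 1 negative and 0 zero entries, so Q is indefinite.

indefinite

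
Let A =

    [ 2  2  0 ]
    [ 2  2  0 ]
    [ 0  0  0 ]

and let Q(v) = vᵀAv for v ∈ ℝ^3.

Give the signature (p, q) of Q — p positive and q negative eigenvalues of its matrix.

Symmetric row and column elimination reduces A to a congruent diagonal form with pivots 2, 0, 0.
Counting signs: 1 positive, 2 zero.

(1, 0)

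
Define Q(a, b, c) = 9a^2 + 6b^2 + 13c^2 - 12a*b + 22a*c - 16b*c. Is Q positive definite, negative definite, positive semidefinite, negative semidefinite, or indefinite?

The associated matrix is A = [[9, -6, 11], [-6, 6, -8], [11, -8, 13]].
Symmetric row and column elimination reduces A to a congruent diagonal form with pivots 9, 2, -2/3.
Counting signs: 2 positive, 1 negative.
Hence Q is indefinite.

indefinite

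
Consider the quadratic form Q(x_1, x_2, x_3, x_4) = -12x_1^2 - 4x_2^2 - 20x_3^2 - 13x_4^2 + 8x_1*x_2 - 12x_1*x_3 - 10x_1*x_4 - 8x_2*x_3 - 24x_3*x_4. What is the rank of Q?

4

Write A = [[-12, 4, -6, -5], [4, -4, -4, 0], [-6, -4, -20, -12], [-5, 0, -12, -13]].
Applying the same elementary operations to the rows and columns of A produces a congruent diagonal matrix with entries -12, -8/3, -7/2, -3/7.
That gives 4 negative pivots.
The rank is the number of nonzero pivots: 4.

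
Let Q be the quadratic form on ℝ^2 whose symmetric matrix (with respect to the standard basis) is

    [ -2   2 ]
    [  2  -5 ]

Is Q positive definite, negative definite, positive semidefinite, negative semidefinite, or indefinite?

An LDLᵀ factorisation of A has diagonal entries -2, -3.
Counting signs: 2 negative.
Hence Q is negative definite.

negative definite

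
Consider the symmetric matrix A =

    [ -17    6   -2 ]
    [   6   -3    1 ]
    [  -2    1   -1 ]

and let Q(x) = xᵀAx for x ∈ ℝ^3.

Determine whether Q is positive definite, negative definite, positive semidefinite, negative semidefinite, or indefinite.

Row-reducing A symmetrically gives the diagonal entries -17, -15/17, -2/3.
That gives 3 negative pivots.
Hence Q is negative definite.

negative definite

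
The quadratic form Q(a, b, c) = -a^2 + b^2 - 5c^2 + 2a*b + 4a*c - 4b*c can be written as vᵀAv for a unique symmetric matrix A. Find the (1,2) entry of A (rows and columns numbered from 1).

1

The coefficient of a·b in Q is 2. For a symmetric A this equals A[1,2] + A[2,1] = 2·A[1,2].
So A[1,2] = 2/2 = 1.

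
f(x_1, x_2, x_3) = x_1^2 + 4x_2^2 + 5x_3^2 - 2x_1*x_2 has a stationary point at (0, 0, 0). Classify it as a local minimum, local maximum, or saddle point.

local minimum

The Hessian at the origin is H = [[2, -2, 0], [-2, 8, 0], [0, 0, 10]].
Congruent diagonalization of H (simultaneous row and column reduction) yields pivots 2, 6, 10.
That gives 3 positive pivots.
H is positive definite, so the origin is a strict local minimum.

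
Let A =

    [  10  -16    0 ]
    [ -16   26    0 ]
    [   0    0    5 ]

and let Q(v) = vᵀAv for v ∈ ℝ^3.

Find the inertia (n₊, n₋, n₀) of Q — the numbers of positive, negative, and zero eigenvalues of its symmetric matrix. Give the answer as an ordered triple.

An LDLᵀ factorisation of A has diagonal entries 10, 2/5, 5.
Counting signs: 3 positive.

(3, 0, 0)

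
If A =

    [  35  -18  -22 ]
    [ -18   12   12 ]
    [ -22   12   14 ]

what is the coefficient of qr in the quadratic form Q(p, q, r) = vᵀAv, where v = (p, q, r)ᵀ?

The coefficient of qr is A[2,3] + A[3,2] = 2·12 = 24.

24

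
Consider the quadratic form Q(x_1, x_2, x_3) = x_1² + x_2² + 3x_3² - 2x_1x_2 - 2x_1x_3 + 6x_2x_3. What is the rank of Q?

3

The symmetric matrix is A = [[1, -1, -1], [-1, 1, 3], [-1, 3, 3]].
Row reduction of A gives 3 nonzero rows, so rank A = 3.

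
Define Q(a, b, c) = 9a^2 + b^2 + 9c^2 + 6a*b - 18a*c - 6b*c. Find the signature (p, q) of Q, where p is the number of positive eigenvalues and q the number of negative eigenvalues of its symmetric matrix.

(1, 0)

The symmetric matrix is A = [[9, 3, -9], [3, 1, -3], [-9, -3, 9]].
Congruent diagonalization of A (simultaneous row and column reduction) yields pivots 9, 0, 0.
So there are 1 positive, 2 zero pivots.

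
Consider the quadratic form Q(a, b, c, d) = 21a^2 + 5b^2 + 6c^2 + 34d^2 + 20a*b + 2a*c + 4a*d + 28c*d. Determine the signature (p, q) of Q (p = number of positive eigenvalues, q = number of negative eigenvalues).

The symmetric matrix is A = [[21, 10, 1, 2], [10, 5, 0, 0], [1, 0, 6, 14], [2, 0, 14, 34]].
Congruent diagonalization of A (simultaneous row and column reduction) yields pivots 21, 5/21, 5, 6/5.
So there are 4 positive pivots.

(4, 0)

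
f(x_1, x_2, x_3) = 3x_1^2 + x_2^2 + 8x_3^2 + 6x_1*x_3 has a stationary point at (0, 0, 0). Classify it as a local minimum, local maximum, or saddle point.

local minimum

The Hessian at the origin is H = [[6, 0, 6], [0, 2, 0], [6, 0, 16]].
Congruent diagonalization of H (simultaneous row and column reduction) yields pivots 6, 2, 10.
So there are 3 positive pivots.
H is positive definite, so the origin is a strict local minimum.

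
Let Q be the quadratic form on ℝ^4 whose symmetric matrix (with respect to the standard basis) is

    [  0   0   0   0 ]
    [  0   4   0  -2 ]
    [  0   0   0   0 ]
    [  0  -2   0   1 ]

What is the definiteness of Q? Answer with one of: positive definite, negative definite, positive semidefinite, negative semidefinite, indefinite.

positive semidefinite

Congruent diagonalization of A (simultaneous row and column reduction) yields pivots 0, 4, 0, 0.
That gives 1 positive, 3 zero pivots.
Hence Q is positive semidefinite.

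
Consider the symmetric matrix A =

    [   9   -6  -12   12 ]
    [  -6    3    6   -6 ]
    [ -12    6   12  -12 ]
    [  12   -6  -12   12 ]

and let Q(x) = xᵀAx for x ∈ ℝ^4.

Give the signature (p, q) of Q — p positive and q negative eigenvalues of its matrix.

Row-reducing A symmetrically gives the diagonal entries 9, -1, 0, 0.
So there are 1 positive, 1 negative, 2 zero pivots.

(1, 1)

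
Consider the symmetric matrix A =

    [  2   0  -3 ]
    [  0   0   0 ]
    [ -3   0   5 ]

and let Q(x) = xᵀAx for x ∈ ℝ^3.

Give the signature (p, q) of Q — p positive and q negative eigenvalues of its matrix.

Symmetric row and column elimination reduces A to a congruent diagonal form with pivots 2, 0, 1/2.
So there are 2 positive, 1 zero pivots.

(2, 0)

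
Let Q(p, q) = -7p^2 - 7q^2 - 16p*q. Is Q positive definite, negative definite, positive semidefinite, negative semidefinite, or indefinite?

Write A = [[-7, -8], [-8, -7]].
Symmetric row and column elimination reduces A to a congruent diagonal form with pivots -7, 15/7.
So there are 1 positive, 1 negative pivots.
Hence Q is indefinite.

indefinite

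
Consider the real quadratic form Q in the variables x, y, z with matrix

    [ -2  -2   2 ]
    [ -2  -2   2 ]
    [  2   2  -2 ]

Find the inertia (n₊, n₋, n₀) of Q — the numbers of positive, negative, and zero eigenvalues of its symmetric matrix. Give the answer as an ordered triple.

Congruent diagonalization of A (simultaneous row and column reduction) yields pivots -2, 0, 0.
So there are 1 negative, 2 zero pivots.

(0, 1, 2)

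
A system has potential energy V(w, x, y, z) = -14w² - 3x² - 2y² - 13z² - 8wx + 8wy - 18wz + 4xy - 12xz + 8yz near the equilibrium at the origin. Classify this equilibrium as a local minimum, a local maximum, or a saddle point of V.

The Hessian at the origin is H = [[-28, -8, 8, -18], [-8, -6, 4, -12], [8, 4, -4, 8], [-18, -12, 8, -26]].
Row-reducing H symmetrically gives the diagonal entries -28, -26/7, -12/13, -5/3.
That gives 4 negative pivots.
H is negative definite, so the origin is a strict local maximum.

local maximum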